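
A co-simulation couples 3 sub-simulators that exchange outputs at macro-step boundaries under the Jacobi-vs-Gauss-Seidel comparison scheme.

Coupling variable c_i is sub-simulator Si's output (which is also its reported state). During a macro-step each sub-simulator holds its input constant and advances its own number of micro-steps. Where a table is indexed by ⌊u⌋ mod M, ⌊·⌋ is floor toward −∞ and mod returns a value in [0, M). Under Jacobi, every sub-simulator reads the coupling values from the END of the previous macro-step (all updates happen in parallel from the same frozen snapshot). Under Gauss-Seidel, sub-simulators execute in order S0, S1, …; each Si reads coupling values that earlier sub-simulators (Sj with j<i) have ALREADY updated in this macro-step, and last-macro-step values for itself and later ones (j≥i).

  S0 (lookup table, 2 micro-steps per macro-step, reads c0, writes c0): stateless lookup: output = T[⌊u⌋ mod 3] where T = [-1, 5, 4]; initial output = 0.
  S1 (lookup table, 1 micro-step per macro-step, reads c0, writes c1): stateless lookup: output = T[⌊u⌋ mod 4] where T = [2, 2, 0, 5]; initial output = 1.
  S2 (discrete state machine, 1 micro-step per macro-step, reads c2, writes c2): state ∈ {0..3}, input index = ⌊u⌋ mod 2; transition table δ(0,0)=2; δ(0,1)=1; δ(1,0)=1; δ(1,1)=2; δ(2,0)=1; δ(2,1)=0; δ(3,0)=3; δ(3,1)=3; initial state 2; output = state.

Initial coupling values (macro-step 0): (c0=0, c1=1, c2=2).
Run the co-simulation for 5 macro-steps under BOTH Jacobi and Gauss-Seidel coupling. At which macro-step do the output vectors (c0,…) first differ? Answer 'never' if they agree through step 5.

first divergence at macro-step: 1

[Jacobi] macro 1: S0 reads c0=0 → after 2×micro: -1; S1 reads c0=0 → after 1×micro: 2; S2 reads c2=2 → after 1×micro: 1 ⇒ (c0=-1, c1=2, c2=1)
[Jacobi] macro 2: S0 reads c0=-1 → after 2×micro: 4; S1 reads c0=-1 → after 1×micro: 5; S2 reads c2=1 → after 1×micro: 2 ⇒ (c0=4, c1=5, c2=2)
[Jacobi] macro 3: S0 reads c0=4 → after 2×micro: 5; S1 reads c0=4 → after 1×micro: 2; S2 reads c2=2 → after 1×micro: 1 ⇒ (c0=5, c1=2, c2=1)
[Jacobi] macro 4: S0 reads c0=5 → after 2×micro: 4; S1 reads c0=5 → after 1×micro: 2; S2 reads c2=1 → after 1×micro: 2 ⇒ (c0=4, c1=2, c2=2)
[Jacobi] macro 5: S0 reads c0=4 → after 2×micro: 5; S1 reads c0=4 → after 1×micro: 2; S2 reads c2=2 → after 1×micro: 1 ⇒ (c0=5, c1=2, c2=1)
[Gauss-Seidel] macro 1: S0 reads c0=0 → after 2×micro: -1; S1 reads c0=-1 → after 1×micro: 5; S2 reads c2=2 → after 1×micro: 1 ⇒ (c0=-1, c1=5, c2=1)
[Gauss-Seidel] macro 2: S0 reads c0=-1 → after 2×micro: 4; S1 reads c0=4 → after 1×micro: 2; S2 reads c2=1 → after 1×micro: 2 ⇒ (c0=4, c1=2, c2=2)
[Gauss-Seidel] macro 3: S0 reads c0=4 → after 2×micro: 5; S1 reads c0=5 → after 1×micro: 2; S2 reads c2=2 → after 1×micro: 1 ⇒ (c0=5, c1=2, c2=1)
[Gauss-Seidel] macro 4: S0 reads c0=5 → after 2×micro: 4; S1 reads c0=4 → after 1×micro: 2; S2 reads c2=1 → after 1×micro: 2 ⇒ (c0=4, c1=2, c2=2)
[Gauss-Seidel] macro 5: S0 reads c0=4 → after 2×micro: 5; S1 reads c0=5 → after 1×micro: 2; S2 reads c2=2 → after 1×micro: 1 ⇒ (c0=5, c1=2, c2=1)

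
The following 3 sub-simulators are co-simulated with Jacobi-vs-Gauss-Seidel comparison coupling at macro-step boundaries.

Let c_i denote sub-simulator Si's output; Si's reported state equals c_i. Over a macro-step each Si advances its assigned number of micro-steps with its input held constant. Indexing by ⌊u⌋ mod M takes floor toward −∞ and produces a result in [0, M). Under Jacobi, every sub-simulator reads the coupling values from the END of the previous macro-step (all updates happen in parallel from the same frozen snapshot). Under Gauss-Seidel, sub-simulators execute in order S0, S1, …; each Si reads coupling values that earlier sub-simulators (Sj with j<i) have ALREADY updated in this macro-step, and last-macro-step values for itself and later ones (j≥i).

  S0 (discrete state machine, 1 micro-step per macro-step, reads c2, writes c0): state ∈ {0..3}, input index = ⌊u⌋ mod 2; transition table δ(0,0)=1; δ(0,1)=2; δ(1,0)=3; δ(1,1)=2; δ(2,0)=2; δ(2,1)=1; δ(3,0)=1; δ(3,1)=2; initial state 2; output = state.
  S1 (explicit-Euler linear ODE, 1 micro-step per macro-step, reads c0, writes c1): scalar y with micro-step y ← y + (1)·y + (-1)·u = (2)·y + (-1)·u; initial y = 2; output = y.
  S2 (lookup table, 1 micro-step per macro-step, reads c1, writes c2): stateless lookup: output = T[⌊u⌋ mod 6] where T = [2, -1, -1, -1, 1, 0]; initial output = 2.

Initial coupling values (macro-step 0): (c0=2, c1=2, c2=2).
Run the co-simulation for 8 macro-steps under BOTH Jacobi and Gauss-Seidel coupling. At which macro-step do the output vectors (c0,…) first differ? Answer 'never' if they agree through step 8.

[Jacobi] macro 1: S0 reads c2=2 → after 1×micro: 2; S1 reads c0=2 → after 1×micro: 2; S2 reads c1=2 → after 1×micro: -1 ⇒ (c0=2, c1=2, c2=-1)
[Jacobi] macro 2: S0 reads c2=-1 → after 1×micro: 1; S1 reads c0=2 → after 1×micro: 2; S2 reads c1=2 → after 1×micro: -1 ⇒ (c0=1, c1=2, c2=-1)
[Jacobi] macro 3: S0 reads c2=-1 → after 1×micro: 2; S1 reads c0=1 → after 1×micro: 3; S2 reads c1=2 → after 1×micro: -1 ⇒ (c0=2, c1=3, c2=-1)
[Jacobi] macro 4: S0 reads c2=-1 → after 1×micro: 1; S1 reads c0=2 → after 1×micro: 4; S2 reads c1=3 → after 1×micro: -1 ⇒ (c0=1, c1=4, c2=-1)
[Jacobi] macro 5: S0 reads c2=-1 → after 1×micro: 2; S1 reads c0=1 → after 1×micro: 7; S2 reads c1=4 → after 1×micro: 1 ⇒ (c0=2, c1=7, c2=1)
[Jacobi] macro 6: S0 reads c2=1 → after 1×micro: 1; S1 reads c0=2 → after 1×micro: 12; S2 reads c1=7 → after 1×micro: -1 ⇒ (c0=1, c1=12, c2=-1)
[Jacobi] macro 7: S0 reads c2=-1 → after 1×micro: 2; S1 reads c0=1 → after 1×micro: 23; S2 reads c1=12 → after 1×micro: 2 ⇒ (c0=2, c1=23, c2=2)
[Jacobi] macro 8: S0 reads c2=2 → after 1×micro: 2; S1 reads c0=2 → after 1×micro: 44; S2 reads c1=23 → after 1×micro: 0 ⇒ (c0=2, c1=44, c2=0)
[Gauss-Seidel] macro 1: S0 reads c2=2 → after 1×micro: 2; S1 reads c0=2 → after 1×micro: 2; S2 reads c1=2 → after 1×micro: -1 ⇒ (c0=2, c1=2, c2=-1)
[Gauss-Seidel] macro 2: S0 reads c2=-1 → after 1×micro: 1; S1 reads c0=1 → after 1×micro: 3; S2 reads c1=3 → after 1×micro: -1 ⇒ (c0=1, c1=3, c2=-1)
[Gauss-Seidel] macro 3: S0 reads c2=-1 → after 1×micro: 2; S1 reads c0=2 → after 1×micro: 4; S2 reads c1=4 → after 1×micro: 1 ⇒ (c0=2, c1=4, c2=1)
[Gauss-Seidel] macro 4: S0 reads c2=1 → after 1×micro: 1; S1 reads c0=1 → after 1×micro: 7; S2 reads c1=7 → after 1×micro: -1 ⇒ (c0=1, c1=7, c2=-1)
[Gauss-Seidel] macro 5: S0 reads c2=-1 → after 1×micro: 2; S1 reads c0=2 → after 1×micro: 12; S2 reads c1=12 → after 1×micro: 2 ⇒ (c0=2, c1=12, c2=2)
[Gauss-Seidel] macro 6: S0 reads c2=2 → after 1×micro: 2; S1 reads c0=2 → after 1×micro: 22; S2 reads c1=22 → after 1×micro: 1 ⇒ (c0=2, c1=22, c2=1)
[Gauss-Seidel] macro 7: S0 reads c2=1 → after 1×micro: 1; S1 reads c0=1 → after 1×micro: 43; S2 reads c1=43 → after 1×micro: -1 ⇒ (c0=1, c1=43, c2=-1)
[Gauss-Seidel] macro 8: S0 reads c2=-1 → after 1×micro: 2; S1 reads c0=2 → after 1×micro: 84; S2 reads c1=84 → after 1×micro: 2 ⇒ (c0=2, c1=84, c2=2)

first divergence at macro-step: 2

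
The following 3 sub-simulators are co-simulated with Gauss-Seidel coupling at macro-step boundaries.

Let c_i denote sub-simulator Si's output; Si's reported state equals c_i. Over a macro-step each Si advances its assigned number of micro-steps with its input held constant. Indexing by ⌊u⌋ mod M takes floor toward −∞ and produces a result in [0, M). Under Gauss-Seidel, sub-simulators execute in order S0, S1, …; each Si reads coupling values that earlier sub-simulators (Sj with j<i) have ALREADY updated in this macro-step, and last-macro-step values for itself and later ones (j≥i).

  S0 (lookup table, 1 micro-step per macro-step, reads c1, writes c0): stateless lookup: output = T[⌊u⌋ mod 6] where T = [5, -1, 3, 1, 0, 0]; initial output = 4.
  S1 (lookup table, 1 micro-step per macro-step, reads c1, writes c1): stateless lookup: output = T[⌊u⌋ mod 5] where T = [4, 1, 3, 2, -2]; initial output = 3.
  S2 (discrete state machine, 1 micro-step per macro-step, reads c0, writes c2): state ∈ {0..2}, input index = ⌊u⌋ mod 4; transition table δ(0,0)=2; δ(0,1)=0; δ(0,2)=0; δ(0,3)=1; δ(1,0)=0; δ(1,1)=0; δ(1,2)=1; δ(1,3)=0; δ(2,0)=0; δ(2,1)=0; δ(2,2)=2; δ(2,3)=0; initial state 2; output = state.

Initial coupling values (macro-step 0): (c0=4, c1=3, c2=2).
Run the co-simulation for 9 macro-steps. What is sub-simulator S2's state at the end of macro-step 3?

macro 1: S0 reads c1=3 → after 1×micro: 1; S1 reads c1=3 → after 1×micro: 2; S2 reads c0=1 → after 1×micro: 0 ⇒ (c0=1, c1=2, c2=0)
macro 2: S0 reads c1=2 → after 1×micro: 3; S1 reads c1=2 → after 1×micro: 3; S2 reads c0=3 → after 1×micro: 1 ⇒ (c0=3, c1=3, c2=1)
macro 3: S0 reads c1=3 → after 1×micro: 1; S1 reads c1=3 → after 1×micro: 2; S2 reads c0=1 → after 1×micro: 0 ⇒ (c0=1, c1=2, c2=0)
macro 4: S0 reads c1=2 → after 1×micro: 3; S1 reads c1=2 → after 1×micro: 3; S2 reads c0=3 → after 1×micro: 1 ⇒ (c0=3, c1=3, c2=1)
macro 5: S0 reads c1=3 → after 1×micro: 1; S1 reads c1=3 → after 1×micro: 2; S2 reads c0=1 → after 1×micro: 0 ⇒ (c0=1, c1=2, c2=0)
macro 6: S0 reads c1=2 → after 1×micro: 3; S1 reads c1=2 → after 1×micro: 3; S2 reads c0=3 → after 1×micro: 1 ⇒ (c0=3, c1=3, c2=1)
macro 7: S0 reads c1=3 → after 1×micro: 1; S1 reads c1=3 → after 1×micro: 2; S2 reads c0=1 → after 1×micro: 0 ⇒ (c0=1, c1=2, c2=0)
macro 8: S0 reads c1=2 → after 1×micro: 3; S1 reads c1=2 → after 1×micro: 3; S2 reads c0=3 → after 1×micro: 1 ⇒ (c0=3, c1=3, c2=1)
macro 9: S0 reads c1=3 → after 1×micro: 1; S1 reads c1=3 → after 1×micro: 2; S2 reads c0=1 → after 1×micro: 0 ⇒ (c0=1, c1=2, c2=0)

S2 state at macro-step 3 = 0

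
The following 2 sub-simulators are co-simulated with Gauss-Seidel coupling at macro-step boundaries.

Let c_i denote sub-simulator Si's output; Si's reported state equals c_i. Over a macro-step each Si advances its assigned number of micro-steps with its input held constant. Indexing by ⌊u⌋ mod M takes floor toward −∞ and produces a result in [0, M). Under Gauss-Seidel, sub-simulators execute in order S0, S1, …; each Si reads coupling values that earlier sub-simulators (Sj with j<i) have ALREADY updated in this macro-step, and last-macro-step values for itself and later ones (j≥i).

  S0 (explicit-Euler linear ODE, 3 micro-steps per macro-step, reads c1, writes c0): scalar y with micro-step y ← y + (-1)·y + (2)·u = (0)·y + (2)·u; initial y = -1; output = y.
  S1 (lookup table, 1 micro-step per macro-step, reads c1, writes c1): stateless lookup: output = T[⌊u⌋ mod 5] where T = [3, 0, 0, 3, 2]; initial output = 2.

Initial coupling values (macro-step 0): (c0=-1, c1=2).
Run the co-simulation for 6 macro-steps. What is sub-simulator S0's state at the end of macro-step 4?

S0 state at macro-step 4 = 6

macro 1: S0 reads c1=2 → after 3×micro: 4; S1 reads c1=2 → after 1×micro: 0 ⇒ (c0=4, c1=0)
macro 2: S0 reads c1=0 → after 3×micro: 0; S1 reads c1=0 → after 1×micro: 3 ⇒ (c0=0, c1=3)
macro 3: S0 reads c1=3 → after 3×micro: 6; S1 reads c1=3 → after 1×micro: 3 ⇒ (c0=6, c1=3)
macro 4: S0 reads c1=3 → after 3×micro: 6; S1 reads c1=3 → after 1×micro: 3 ⇒ (c0=6, c1=3)
macro 5: S0 reads c1=3 → after 3×micro: 6; S1 reads c1=3 → after 1×micro: 3 ⇒ (c0=6, c1=3)
macro 6: S0 reads c1=3 → after 3×micro: 6; S1 reads c1=3 → after 1×micro: 3 ⇒ (c0=6, c1=3)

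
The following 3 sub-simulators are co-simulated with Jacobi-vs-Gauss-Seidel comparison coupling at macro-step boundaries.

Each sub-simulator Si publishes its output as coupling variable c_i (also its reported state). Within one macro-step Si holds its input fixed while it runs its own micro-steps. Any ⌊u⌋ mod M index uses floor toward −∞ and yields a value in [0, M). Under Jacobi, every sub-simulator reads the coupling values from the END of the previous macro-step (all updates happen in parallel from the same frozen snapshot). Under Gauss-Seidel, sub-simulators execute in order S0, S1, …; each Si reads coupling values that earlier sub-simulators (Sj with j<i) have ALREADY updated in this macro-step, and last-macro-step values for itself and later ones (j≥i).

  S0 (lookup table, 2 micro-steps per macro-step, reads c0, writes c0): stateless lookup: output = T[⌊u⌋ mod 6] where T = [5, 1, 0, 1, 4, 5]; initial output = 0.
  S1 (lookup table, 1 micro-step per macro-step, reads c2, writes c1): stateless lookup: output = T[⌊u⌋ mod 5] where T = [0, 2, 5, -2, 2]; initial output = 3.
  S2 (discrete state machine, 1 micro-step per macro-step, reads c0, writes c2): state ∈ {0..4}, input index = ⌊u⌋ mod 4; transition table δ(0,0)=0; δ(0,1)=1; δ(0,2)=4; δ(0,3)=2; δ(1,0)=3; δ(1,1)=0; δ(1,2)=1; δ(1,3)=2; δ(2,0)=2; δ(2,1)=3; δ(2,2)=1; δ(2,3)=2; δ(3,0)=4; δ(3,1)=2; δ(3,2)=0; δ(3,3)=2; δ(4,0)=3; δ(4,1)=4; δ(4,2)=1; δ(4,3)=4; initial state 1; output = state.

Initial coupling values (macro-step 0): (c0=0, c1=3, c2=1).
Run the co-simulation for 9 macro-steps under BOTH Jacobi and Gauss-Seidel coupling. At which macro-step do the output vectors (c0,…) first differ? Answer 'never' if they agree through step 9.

[Jacobi] macro 1: S0 reads c0=0 → after 2×micro: 5; S1 reads c2=1 → after 1×micro: 2; S2 reads c0=0 → after 1×micro: 3 ⇒ (c0=5, c1=2, c2=3)
[Jacobi] macro 2: S0 reads c0=5 → after 2×micro: 5; S1 reads c2=3 → after 1×micro: -2; S2 reads c0=5 → after 1×micro: 2 ⇒ (c0=5, c1=-2, c2=2)
[Jacobi] macro 3: S0 reads c0=5 → after 2×micro: 5; S1 reads c2=2 → after 1×micro: 5; S2 reads c0=5 → after 1×micro: 3 ⇒ (c0=5, c1=5, c2=3)
[Jacobi] macro 4: S0 reads c0=5 → after 2×micro: 5; S1 reads c2=3 → after 1×micro: -2; S2 reads c0=5 → after 1×micro: 2 ⇒ (c0=5, c1=-2, c2=2)
[Jacobi] macro 5: S0 reads c0=5 → after 2×micro: 5; S1 reads c2=2 → after 1×micro: 5; S2 reads c0=5 → after 1×micro: 3 ⇒ (c0=5, c1=5, c2=3)
[Jacobi] macro 6: S0 reads c0=5 → after 2×micro: 5; S1 reads c2=3 → after 1×micro: -2; S2 reads c0=5 → after 1×micro: 2 ⇒ (c0=5, c1=-2, c2=2)
[Jacobi] macro 7: S0 reads c0=5 → after 2×micro: 5; S1 reads c2=2 → after 1×micro: 5; S2 reads c0=5 → after 1×micro: 3 ⇒ (c0=5, c1=5, c2=3)
[Jacobi] macro 8: S0 reads c0=5 → after 2×micro: 5; S1 reads c2=3 → after 1×micro: -2; S2 reads c0=5 → after 1×micro: 2 ⇒ (c0=5, c1=-2, c2=2)
[Jacobi] macro 9: S0 reads c0=5 → after 2×micro: 5; S1 reads c2=2 → after 1×micro: 5; S2 reads c0=5 → after 1×micro: 3 ⇒ (c0=5, c1=5, c2=3)
[Gauss-Seidel] macro 1: S0 reads c0=0 → after 2×micro: 5; S1 reads c2=1 → after 1×micro: 2; S2 reads c0=5 → after 1×micro: 0 ⇒ (c0=5, c1=2, c2=0)
[Gauss-Seidel] macro 2: S0 reads c0=5 → after 2×micro: 5; S1 reads c2=0 → after 1×micro: 0; S2 reads c0=5 → after 1×micro: 1 ⇒ (c0=5, c1=0, c2=1)
[Gauss-Seidel] macro 3: S0 reads c0=5 → after 2×micro: 5; S1 reads c2=1 → after 1×micro: 2; S2 reads c0=5 → after 1×micro: 0 ⇒ (c0=5, c1=2, c2=0)
[Gauss-Seidel] macro 4: S0 reads c0=5 → after 2×micro: 5; S1 reads c2=0 → after 1×micro: 0; S2 reads c0=5 → after 1×micro: 1 ⇒ (c0=5, c1=0, c2=1)
[Gauss-Seidel] macro 5: S0 reads c0=5 → after 2×micro: 5; S1 reads c2=1 → after 1×micro: 2; S2 reads c0=5 → after 1×micro: 0 ⇒ (c0=5, c1=2, c2=0)
[Gauss-Seidel] macro 6: S0 reads c0=5 → after 2×micro: 5; S1 reads c2=0 → after 1×micro: 0; S2 reads c0=5 → after 1×micro: 1 ⇒ (c0=5, c1=0, c2=1)
[Gauss-Seidel] macro 7: S0 reads c0=5 → after 2×micro: 5; S1 reads c2=1 → after 1×micro: 2; S2 reads c0=5 → after 1×micro: 0 ⇒ (c0=5, c1=2, c2=0)
[Gauss-Seidel] macro 8: S0 reads c0=5 → after 2×micro: 5; S1 reads c2=0 → after 1×micro: 0; S2 reads c0=5 → after 1×micro: 1 ⇒ (c0=5, c1=0, c2=1)
[Gauss-Seidel] macro 9: S0 reads c0=5 → after 2×micro: 5; S1 reads c2=1 → after 1×micro: 2; S2 reads c0=5 → after 1×micro: 0 ⇒ (c0=5, c1=2, c2=0)

first divergence at macro-step: 1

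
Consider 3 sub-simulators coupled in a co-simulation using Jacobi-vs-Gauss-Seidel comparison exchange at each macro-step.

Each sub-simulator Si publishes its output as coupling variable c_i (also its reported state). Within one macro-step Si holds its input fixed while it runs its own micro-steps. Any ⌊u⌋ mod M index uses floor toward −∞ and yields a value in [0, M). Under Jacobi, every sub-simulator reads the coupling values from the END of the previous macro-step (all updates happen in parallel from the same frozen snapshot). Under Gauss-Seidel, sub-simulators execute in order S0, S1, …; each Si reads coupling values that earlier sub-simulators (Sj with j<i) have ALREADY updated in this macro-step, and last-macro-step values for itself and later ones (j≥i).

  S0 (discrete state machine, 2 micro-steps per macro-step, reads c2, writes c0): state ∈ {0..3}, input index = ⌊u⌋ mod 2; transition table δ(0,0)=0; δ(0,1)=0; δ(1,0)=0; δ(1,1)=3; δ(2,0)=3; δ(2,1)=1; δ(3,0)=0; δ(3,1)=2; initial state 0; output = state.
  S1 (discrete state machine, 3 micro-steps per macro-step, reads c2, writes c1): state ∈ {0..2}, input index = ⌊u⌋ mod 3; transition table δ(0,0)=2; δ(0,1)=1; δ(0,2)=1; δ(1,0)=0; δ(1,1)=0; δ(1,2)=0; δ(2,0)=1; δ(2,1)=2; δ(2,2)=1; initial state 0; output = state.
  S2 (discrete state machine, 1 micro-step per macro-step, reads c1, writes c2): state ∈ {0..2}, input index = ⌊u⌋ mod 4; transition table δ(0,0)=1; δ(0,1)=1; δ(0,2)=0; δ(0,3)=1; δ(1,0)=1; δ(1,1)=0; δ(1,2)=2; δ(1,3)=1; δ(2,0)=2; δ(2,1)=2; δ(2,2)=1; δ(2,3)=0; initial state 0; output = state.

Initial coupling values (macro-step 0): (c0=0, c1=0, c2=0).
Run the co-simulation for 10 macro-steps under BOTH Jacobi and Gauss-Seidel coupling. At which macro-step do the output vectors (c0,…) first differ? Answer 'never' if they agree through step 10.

first divergence at macro-step: 2

[Jacobi] macro 1: S0 reads c2=0 → after 2×micro: 0; S1 reads c2=0 → after 3×micro: 0; S2 reads c1=0 → after 1×micro: 1 ⇒ (c0=0, c1=0, c2=1)
[Jacobi] macro 2: S0 reads c2=1 → after 2×micro: 0; S1 reads c2=1 → after 3×micro: 1; S2 reads c1=0 → after 1×micro: 1 ⇒ (c0=0, c1=1, c2=1)
[Jacobi] macro 3: S0 reads c2=1 → after 2×micro: 0; S1 reads c2=1 → after 3×micro: 0; S2 reads c1=1 → after 1×micro: 0 ⇒ (c0=0, c1=0, c2=0)
[Jacobi] macro 4: S0 reads c2=0 → after 2×micro: 0; S1 reads c2=0 → after 3×micro: 0; S2 reads c1=0 → after 1×micro: 1 ⇒ (c0=0, c1=0, c2=1)
[Jacobi] macro 5: S0 reads c2=1 → after 2×micro: 0; S1 reads c2=1 → after 3×micro: 1; S2 reads c1=0 → after 1×micro: 1 ⇒ (c0=0, c1=1, c2=1)
[Jacobi] macro 6: S0 reads c2=1 → after 2×micro: 0; S1 reads c2=1 → after 3×micro: 0; S2 reads c1=1 → after 1×micro: 0 ⇒ (c0=0, c1=0, c2=0)
[Jacobi] macro 7: S0 reads c2=0 → after 2×micro: 0; S1 reads c2=0 → after 3×micro: 0; S2 reads c1=0 → after 1×micro: 1 ⇒ (c0=0, c1=0, c2=1)
[Jacobi] macro 8: S0 reads c2=1 → after 2×micro: 0; S1 reads c2=1 → after 3×micro: 1; S2 reads c1=0 → after 1×micro: 1 ⇒ (c0=0, c1=1, c2=1)
[Jacobi] macro 9: S0 reads c2=1 → after 2×micro: 0; S1 reads c2=1 → after 3×micro: 0; S2 reads c1=1 → after 1×micro: 0 ⇒ (c0=0, c1=0, c2=0)
[Jacobi] macro 10: S0 reads c2=0 → after 2×micro: 0; S1 reads c2=0 → after 3×micro: 0; S2 reads c1=0 → after 1×micro: 1 ⇒ (c0=0, c1=0, c2=1)
[Gauss-Seidel] macro 1: S0 reads c2=0 → after 2×micro: 0; S1 reads c2=0 → after 3×micro: 0; S2 reads c1=0 → after 1×micro: 1 ⇒ (c0=0, c1=0, c2=1)
[Gauss-Seidel] macro 2: S0 reads c2=1 → after 2×micro: 0; S1 reads c2=1 → after 3×micro: 1; S2 reads c1=1 → after 1×micro: 0 ⇒ (c0=0, c1=1, c2=0)
[Gauss-Seidel] macro 3: S0 reads c2=0 → after 2×micro: 0; S1 reads c2=0 → after 3×micro: 1; S2 reads c1=1 → after 1×micro: 1 ⇒ (c0=0, c1=1, c2=1)
[Gauss-Seidel] macro 4: S0 reads c2=1 → after 2×micro: 0; S1 reads c2=1 → after 3×micro: 0; S2 reads c1=0 → after 1×micro: 1 ⇒ (c0=0, c1=0, c2=1)
[Gauss-Seidel] macro 5: S0 reads c2=1 → after 2×micro: 0; S1 reads c2=1 → after 3×micro: 1; S2 reads c1=1 → after 1×micro: 0 ⇒ (c0=0, c1=1, c2=0)
[Gauss-Seidel] macro 6: S0 reads c2=0 → after 2×micro: 0; S1 reads c2=0 → after 3×micro: 1; S2 reads c1=1 → after 1×micro: 1 ⇒ (c0=0, c1=1, c2=1)
[Gauss-Seidel] macro 7: S0 reads c2=1 → after 2×micro: 0; S1 reads c2=1 → after 3×micro: 0; S2 reads c1=0 → after 1×micro: 1 ⇒ (c0=0, c1=0, c2=1)
[Gauss-Seidel] macro 8: S0 reads c2=1 → after 2×micro: 0; S1 reads c2=1 → after 3×micro: 1; S2 reads c1=1 → after 1×micro: 0 ⇒ (c0=0, c1=1, c2=0)
[Gauss-Seidel] macro 9: S0 reads c2=0 → after 2×micro: 0; S1 reads c2=0 → after 3×micro: 1; S2 reads c1=1 → after 1×micro: 1 ⇒ (c0=0, c1=1, c2=1)
[Gauss-Seidel] macro 10: S0 reads c2=1 → after 2×micro: 0; S1 reads c2=1 → after 3×micro: 0; S2 reads c1=0 → after 1×micro: 1 ⇒ (c0=0, c1=0, c2=1)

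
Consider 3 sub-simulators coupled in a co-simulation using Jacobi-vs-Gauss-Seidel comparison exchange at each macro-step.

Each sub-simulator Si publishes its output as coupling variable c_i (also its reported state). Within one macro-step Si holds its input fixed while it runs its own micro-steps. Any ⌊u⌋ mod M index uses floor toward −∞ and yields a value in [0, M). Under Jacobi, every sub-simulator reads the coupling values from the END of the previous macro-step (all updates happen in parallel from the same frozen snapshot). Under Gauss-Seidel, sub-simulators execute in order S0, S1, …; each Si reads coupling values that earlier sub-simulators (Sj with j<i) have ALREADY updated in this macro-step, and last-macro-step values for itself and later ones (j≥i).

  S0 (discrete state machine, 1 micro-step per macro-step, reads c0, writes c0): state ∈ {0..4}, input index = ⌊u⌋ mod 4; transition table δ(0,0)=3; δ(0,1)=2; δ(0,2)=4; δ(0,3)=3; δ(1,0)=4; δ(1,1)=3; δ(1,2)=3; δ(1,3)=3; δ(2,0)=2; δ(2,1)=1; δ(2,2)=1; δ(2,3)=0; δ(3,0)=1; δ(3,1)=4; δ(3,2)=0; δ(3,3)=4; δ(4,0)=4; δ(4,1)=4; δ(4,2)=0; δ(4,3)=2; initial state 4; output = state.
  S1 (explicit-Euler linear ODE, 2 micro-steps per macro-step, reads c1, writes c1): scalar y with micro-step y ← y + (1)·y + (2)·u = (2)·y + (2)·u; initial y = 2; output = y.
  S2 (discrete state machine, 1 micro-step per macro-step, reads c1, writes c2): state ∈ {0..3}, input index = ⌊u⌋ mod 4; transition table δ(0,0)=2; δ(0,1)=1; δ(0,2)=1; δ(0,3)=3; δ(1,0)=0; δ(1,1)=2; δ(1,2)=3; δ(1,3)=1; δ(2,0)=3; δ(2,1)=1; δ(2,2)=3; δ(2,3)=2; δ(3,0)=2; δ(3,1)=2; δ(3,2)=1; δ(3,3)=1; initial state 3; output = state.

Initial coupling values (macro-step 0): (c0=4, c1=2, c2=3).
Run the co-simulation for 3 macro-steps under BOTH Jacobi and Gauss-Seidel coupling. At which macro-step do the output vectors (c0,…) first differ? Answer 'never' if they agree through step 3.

[Jacobi] macro 1: S0 reads c0=4 → after 1×micro: 4; S1 reads c1=2 → after 2×micro: 20; S2 reads c1=2 → after 1×micro: 1 ⇒ (c0=4, c1=20, c2=1)
[Jacobi] macro 2: S0 reads c0=4 → after 1×micro: 4; S1 reads c1=20 → after 2×micro: 200; S2 reads c1=20 → after 1×micro: 0 ⇒ (c0=4, c1=200, c2=0)
[Jacobi] macro 3: S0 reads c0=4 → after 1×micro: 4; S1 reads c1=200 → after 2×micro: 2000; S2 reads c1=200 → after 1×micro: 2 ⇒ (c0=4, c1=2000, c2=2)
[Gauss-Seidel] macro 1: S0 reads c0=4 → after 1×micro: 4; S1 reads c1=2 → after 2×micro: 20; S2 reads c1=20 → after 1×micro: 2 ⇒ (c0=4, c1=20, c2=2)
[Gauss-Seidel] macro 2: S0 reads c0=4 → after 1×micro: 4; S1 reads c1=20 → after 2×micro: 200; S2 reads c1=200 → after 1×micro: 3 ⇒ (c0=4, c1=200, c2=3)
[Gauss-Seidel] macro 3: S0 reads c0=4 → after 1×micro: 4; S1 reads c1=200 → after 2×micro: 2000; S2 reads c1=2000 → after 1×micro: 2 ⇒ (c0=4, c1=2000, c2=2)

first divergence at macro-step: 1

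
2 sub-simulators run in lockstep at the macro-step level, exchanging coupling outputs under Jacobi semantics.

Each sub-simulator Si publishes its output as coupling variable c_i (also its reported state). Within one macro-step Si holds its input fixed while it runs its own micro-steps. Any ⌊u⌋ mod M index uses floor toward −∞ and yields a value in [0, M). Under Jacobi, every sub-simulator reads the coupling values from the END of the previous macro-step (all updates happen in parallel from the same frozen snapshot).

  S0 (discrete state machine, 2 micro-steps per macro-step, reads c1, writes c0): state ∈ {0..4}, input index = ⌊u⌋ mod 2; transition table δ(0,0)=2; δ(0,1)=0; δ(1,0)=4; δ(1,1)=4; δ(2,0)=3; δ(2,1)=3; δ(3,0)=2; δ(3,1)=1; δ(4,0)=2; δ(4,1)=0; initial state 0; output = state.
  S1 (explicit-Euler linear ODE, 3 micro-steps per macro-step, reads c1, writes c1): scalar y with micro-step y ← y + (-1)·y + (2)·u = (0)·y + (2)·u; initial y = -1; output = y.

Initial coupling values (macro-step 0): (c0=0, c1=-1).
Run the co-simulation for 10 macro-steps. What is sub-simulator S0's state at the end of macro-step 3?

macro 1: S0 reads c1=-1 → after 2×micro: 0; S1 reads c1=-1 → after 3×micro: -2 ⇒ (c0=0, c1=-2)
macro 2: S0 reads c1=-2 → after 2×micro: 3; S1 reads c1=-2 → after 3×micro: -4 ⇒ (c0=3, c1=-4)
macro 3: S0 reads c1=-4 → after 2×micro: 3; S1 reads c1=-4 → after 3×micro: -8 ⇒ (c0=3, c1=-8)
macro 4: S0 reads c1=-8 → after 2×micro: 3; S1 reads c1=-8 → after 3×micro: -16 ⇒ (c0=3, c1=-16)
macro 5: S0 reads c1=-16 → after 2×micro: 3; S1 reads c1=-16 → after 3×micro: -32 ⇒ (c0=3, c1=-32)
macro 6: S0 reads c1=-32 → after 2×micro: 3; S1 reads c1=-32 → after 3×micro: -64 ⇒ (c0=3, c1=-64)
macro 7: S0 reads c1=-64 → after 2×micro: 3; S1 reads c1=-64 → after 3×micro: -128 ⇒ (c0=3, c1=-128)
macro 8: S0 reads c1=-128 → after 2×micro: 3; S1 reads c1=-128 → after 3×micro: -256 ⇒ (c0=3, c1=-256)
macro 9: S0 reads c1=-256 → after 2×micro: 3; S1 reads c1=-256 → after 3×micro: -512 ⇒ (c0=3, c1=-512)
macro 10: S0 reads c1=-512 → after 2×micro: 3; S1 reads c1=-512 → after 3×micro: -1024 ⇒ (c0=3, c1=-1024)

S0 state at macro-step 3 = 3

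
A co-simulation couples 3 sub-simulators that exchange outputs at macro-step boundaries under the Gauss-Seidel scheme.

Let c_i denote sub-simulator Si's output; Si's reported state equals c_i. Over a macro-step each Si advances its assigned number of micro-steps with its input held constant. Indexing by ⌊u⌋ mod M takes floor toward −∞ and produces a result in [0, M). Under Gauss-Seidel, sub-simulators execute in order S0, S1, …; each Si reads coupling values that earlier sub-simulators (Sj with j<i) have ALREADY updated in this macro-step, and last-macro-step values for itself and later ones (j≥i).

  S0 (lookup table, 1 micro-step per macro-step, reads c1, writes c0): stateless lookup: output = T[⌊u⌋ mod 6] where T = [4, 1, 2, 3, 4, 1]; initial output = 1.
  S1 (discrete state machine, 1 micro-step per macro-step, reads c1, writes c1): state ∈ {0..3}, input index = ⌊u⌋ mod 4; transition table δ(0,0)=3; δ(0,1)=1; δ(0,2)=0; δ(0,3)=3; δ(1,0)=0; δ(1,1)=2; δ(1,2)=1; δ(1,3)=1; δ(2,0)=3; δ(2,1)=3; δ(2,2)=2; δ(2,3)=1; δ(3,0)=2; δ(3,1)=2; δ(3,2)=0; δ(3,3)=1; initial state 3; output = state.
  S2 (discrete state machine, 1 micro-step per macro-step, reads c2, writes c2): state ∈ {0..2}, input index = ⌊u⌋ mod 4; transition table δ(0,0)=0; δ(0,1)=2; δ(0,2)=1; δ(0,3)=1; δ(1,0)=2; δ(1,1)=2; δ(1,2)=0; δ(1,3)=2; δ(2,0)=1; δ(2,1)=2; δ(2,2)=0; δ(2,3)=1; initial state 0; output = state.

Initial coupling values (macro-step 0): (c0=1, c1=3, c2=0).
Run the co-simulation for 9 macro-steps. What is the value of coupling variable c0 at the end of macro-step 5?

c0 at macro-step 5 = 2

macro 1: S0 reads c1=3 → after 1×micro: 3; S1 reads c1=3 → after 1×micro: 1; S2 reads c2=0 → after 1×micro: 0 ⇒ (c0=3, c1=1, c2=0)
macro 2: S0 reads c1=1 → after 1×micro: 1; S1 reads c1=1 → after 1×micro: 2; S2 reads c2=0 → after 1×micro: 0 ⇒ (c0=1, c1=2, c2=0)
macro 3: S0 reads c1=2 → after 1×micro: 2; S1 reads c1=2 → after 1×micro: 2; S2 reads c2=0 → after 1×micro: 0 ⇒ (c0=2, c1=2, c2=0)
macro 4: S0 reads c1=2 → after 1×micro: 2; S1 reads c1=2 → after 1×micro: 2; S2 reads c2=0 → after 1×micro: 0 ⇒ (c0=2, c1=2, c2=0)
macro 5: S0 reads c1=2 → after 1×micro: 2; S1 reads c1=2 → after 1×micro: 2; S2 reads c2=0 → after 1×micro: 0 ⇒ (c0=2, c1=2, c2=0)
macro 6: S0 reads c1=2 → after 1×micro: 2; S1 reads c1=2 → after 1×micro: 2; S2 reads c2=0 → after 1×micro: 0 ⇒ (c0=2, c1=2, c2=0)
macro 7: S0 reads c1=2 → after 1×micro: 2; S1 reads c1=2 → after 1×micro: 2; S2 reads c2=0 → after 1×micro: 0 ⇒ (c0=2, c1=2, c2=0)
macro 8: S0 reads c1=2 → after 1×micro: 2; S1 reads c1=2 → after 1×micro: 2; S2 reads c2=0 → after 1×micro: 0 ⇒ (c0=2, c1=2, c2=0)
macro 9: S0 reads c1=2 → after 1×micro: 2; S1 reads c1=2 → after 1×micro: 2; S2 reads c2=0 → after 1×micro: 0 ⇒ (c0=2, c1=2, c2=0)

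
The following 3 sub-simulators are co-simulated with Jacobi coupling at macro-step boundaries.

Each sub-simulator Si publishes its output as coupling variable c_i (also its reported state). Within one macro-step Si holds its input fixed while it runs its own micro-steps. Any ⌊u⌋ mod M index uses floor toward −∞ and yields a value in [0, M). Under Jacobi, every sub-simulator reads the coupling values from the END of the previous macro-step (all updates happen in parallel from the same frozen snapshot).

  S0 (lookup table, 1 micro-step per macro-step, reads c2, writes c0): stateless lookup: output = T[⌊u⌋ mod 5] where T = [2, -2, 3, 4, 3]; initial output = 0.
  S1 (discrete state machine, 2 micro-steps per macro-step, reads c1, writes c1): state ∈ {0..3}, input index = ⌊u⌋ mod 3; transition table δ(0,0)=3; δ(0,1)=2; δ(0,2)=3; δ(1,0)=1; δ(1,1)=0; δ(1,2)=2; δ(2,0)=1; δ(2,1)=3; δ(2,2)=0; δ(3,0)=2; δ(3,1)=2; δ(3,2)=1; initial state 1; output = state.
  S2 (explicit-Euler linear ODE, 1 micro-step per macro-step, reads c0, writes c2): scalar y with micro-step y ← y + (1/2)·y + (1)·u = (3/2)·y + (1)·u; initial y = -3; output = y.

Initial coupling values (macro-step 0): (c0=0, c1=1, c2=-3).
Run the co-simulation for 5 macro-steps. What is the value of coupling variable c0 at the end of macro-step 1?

macro 1: S0 reads c2=-3 → after 1×micro: 3; S1 reads c1=1 → after 2×micro: 2; S2 reads c0=0 → after 1×micro: -9/2 ⇒ (c0=3, c1=2, c2=-9/2)
macro 2: S0 reads c2=-9/2 → after 1×micro: 2; S1 reads c1=2 → after 2×micro: 3; S2 reads c0=3 → after 1×micro: -15/4 ⇒ (c0=2, c1=3, c2=-15/4)
macro 3: S0 reads c2=-15/4 → after 1×micro: -2; S1 reads c1=3 → after 2×micro: 1; S2 reads c0=2 → after 1×micro: -29/8 ⇒ (c0=-2, c1=1, c2=-29/8)
macro 4: S0 reads c2=-29/8 → after 1×micro: -2; S1 reads c1=1 → after 2×micro: 2; S2 reads c0=-2 → after 1×micro: -119/16 ⇒ (c0=-2, c1=2, c2=-119/16)
macro 5: S0 reads c2=-119/16 → after 1×micro: 3; S1 reads c1=2 → after 2×micro: 3; S2 reads c0=-2 → after 1×micro: -421/32 ⇒ (c0=3, c1=3, c2=-421/32)

c0 at macro-step 1 = 3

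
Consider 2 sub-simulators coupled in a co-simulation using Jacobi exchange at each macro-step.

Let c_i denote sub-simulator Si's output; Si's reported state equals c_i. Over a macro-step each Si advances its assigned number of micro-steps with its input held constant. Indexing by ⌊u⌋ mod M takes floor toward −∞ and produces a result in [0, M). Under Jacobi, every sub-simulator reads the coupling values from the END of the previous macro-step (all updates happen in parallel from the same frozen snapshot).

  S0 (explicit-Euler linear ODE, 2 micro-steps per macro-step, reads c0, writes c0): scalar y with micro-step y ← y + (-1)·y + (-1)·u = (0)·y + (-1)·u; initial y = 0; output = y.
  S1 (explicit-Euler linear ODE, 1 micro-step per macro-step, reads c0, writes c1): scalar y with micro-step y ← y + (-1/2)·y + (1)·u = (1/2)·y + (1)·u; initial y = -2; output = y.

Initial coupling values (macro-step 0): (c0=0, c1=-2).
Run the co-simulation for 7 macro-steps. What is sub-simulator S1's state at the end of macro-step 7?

macro 1: S0 reads c0=0 → after 2×micro: 0; S1 reads c0=0 → after 1×micro: -1 ⇒ (c0=0, c1=-1)
macro 2: S0 reads c0=0 → after 2×micro: 0; S1 reads c0=0 → after 1×micro: -1/2 ⇒ (c0=0, c1=-1/2)
macro 3: S0 reads c0=0 → after 2×micro: 0; S1 reads c0=0 → after 1×micro: -1/4 ⇒ (c0=0, c1=-1/4)
macro 4: S0 reads c0=0 → after 2×micro: 0; S1 reads c0=0 → after 1×micro: -1/8 ⇒ (c0=0, c1=-1/8)
macro 5: S0 reads c0=0 → after 2×micro: 0; S1 reads c0=0 → after 1×micro: -1/16 ⇒ (c0=0, c1=-1/16)
macro 6: S0 reads c0=0 → after 2×micro: 0; S1 reads c0=0 → after 1×micro: -1/32 ⇒ (c0=0, c1=-1/32)
macro 7: S0 reads c0=0 → after 2×micro: 0; S1 reads c0=0 → after 1×micro: -1/64 ⇒ (c0=0, c1=-1/64)

S1 state at macro-step 7 = -1/64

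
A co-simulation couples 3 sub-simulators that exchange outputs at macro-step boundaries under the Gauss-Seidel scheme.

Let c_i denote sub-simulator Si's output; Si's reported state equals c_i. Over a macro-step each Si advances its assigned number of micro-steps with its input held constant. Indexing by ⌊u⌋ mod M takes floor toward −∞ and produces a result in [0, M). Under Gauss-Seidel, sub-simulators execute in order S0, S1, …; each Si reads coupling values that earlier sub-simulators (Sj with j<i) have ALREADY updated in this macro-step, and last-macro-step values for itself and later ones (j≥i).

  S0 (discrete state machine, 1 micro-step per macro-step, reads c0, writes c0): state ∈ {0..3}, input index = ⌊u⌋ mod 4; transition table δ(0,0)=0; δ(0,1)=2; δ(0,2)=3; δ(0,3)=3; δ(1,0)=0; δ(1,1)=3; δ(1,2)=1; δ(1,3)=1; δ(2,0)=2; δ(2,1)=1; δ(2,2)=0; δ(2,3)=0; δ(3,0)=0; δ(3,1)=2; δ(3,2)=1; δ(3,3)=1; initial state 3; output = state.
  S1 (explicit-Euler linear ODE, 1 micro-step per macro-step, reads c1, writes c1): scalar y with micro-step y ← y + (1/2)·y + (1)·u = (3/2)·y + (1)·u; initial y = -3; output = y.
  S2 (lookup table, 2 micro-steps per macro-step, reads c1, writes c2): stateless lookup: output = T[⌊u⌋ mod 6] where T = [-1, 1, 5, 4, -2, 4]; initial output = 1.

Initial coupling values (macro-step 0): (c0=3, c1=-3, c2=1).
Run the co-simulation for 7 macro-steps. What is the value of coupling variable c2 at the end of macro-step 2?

c2 at macro-step 2 = 4

macro 1: S0 reads c0=3 → after 1×micro: 1; S1 reads c1=-3 → after 1×micro: -15/2; S2 reads c1=-15/2 → after 2×micro: -2 ⇒ (c0=1, c1=-15/2, c2=-2)
macro 2: S0 reads c0=1 → after 1×micro: 3; S1 reads c1=-15/2 → after 1×micro: -75/4; S2 reads c1=-75/4 → after 2×micro: 4 ⇒ (c0=3, c1=-75/4, c2=4)
macro 3: S0 reads c0=3 → after 1×micro: 1; S1 reads c1=-75/4 → after 1×micro: -375/8; S2 reads c1=-375/8 → after 2×micro: 1 ⇒ (c0=1, c1=-375/8, c2=1)
macro 4: S0 reads c0=1 → after 1×micro: 3; S1 reads c1=-375/8 → after 1×micro: -1875/16; S2 reads c1=-1875/16 → after 2×micro: 5 ⇒ (c0=3, c1=-1875/16, c2=5)
macro 5: S0 reads c0=3 → after 1×micro: 1; S1 reads c1=-1875/16 → after 1×micro: -9375/32; S2 reads c1=-9375/32 → after 2×micro: 1 ⇒ (c0=1, c1=-9375/32, c2=1)
macro 6: S0 reads c0=1 → after 1×micro: 3; S1 reads c1=-9375/32 → after 1×micro: -46875/64; S2 reads c1=-46875/64 → after 2×micro: 4 ⇒ (c0=3, c1=-46875/64, c2=4)
macro 7: S0 reads c0=3 → after 1×micro: 1; S1 reads c1=-46875/64 → after 1×micro: -234375/128; S2 reads c1=-234375/128 → after 2×micro: -2 ⇒ (c0=1, c1=-234375/128, c2=-2)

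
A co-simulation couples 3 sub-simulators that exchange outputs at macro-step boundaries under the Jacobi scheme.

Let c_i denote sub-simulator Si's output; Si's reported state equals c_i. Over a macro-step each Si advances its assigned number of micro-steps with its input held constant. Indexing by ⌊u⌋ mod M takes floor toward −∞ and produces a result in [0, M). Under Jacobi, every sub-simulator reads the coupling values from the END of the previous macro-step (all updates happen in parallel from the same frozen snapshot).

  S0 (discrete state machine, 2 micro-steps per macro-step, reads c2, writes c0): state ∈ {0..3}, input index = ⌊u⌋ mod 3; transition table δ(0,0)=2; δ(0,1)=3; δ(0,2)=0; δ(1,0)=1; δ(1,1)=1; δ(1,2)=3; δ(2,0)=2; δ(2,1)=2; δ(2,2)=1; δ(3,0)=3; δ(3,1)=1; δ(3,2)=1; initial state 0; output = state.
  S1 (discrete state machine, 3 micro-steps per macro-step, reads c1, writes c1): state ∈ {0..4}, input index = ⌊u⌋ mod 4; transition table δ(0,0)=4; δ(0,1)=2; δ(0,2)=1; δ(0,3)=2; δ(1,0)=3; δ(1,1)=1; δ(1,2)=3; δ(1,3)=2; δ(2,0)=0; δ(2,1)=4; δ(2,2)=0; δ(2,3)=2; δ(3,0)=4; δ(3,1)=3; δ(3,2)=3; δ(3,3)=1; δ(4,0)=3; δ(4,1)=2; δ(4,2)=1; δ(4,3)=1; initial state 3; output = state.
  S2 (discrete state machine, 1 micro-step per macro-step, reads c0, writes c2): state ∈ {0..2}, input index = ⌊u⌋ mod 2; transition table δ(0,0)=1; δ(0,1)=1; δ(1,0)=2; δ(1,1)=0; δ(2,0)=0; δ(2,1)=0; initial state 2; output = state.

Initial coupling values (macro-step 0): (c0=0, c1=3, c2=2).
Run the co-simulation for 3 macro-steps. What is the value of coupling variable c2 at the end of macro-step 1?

c2 at macro-step 1 = 0

macro 1: S0 reads c2=2 → after 2×micro: 0; S1 reads c1=3 → after 3×micro: 2; S2 reads c0=0 → after 1×micro: 0 ⇒ (c0=0, c1=2, c2=0)
macro 2: S0 reads c2=0 → after 2×micro: 2; S1 reads c1=2 → after 3×micro: 3; S2 reads c0=0 → after 1×micro: 1 ⇒ (c0=2, c1=3, c2=1)
macro 3: S0 reads c2=1 → after 2×micro: 2; S1 reads c1=3 → after 3×micro: 2; S2 reads c0=2 → after 1×micro: 2 ⇒ (c0=2, c1=2, c2=2)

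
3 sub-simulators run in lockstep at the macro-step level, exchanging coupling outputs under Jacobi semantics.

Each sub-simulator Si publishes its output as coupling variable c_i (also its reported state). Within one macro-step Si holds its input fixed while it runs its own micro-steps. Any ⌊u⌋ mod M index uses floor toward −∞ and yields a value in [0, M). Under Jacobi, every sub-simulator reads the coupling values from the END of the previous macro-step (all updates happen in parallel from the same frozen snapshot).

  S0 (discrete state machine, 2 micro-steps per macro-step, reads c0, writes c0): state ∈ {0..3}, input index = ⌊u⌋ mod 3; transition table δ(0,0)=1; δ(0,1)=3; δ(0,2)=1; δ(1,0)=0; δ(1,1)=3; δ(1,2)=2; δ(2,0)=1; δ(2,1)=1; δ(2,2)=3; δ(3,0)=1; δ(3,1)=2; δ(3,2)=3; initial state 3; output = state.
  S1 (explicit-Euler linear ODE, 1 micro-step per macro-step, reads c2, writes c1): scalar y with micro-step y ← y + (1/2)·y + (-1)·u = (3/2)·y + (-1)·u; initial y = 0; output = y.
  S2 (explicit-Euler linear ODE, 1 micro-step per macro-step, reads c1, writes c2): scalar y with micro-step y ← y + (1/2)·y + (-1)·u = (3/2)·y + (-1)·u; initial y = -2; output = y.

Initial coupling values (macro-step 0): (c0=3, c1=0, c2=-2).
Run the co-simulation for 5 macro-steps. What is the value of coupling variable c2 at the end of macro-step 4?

macro 1: S0 reads c0=3 → after 2×micro: 0; S1 reads c2=-2 → after 1×micro: 2; S2 reads c1=0 → after 1×micro: -3 ⇒ (c0=0, c1=2, c2=-3)
macro 2: S0 reads c0=0 → after 2×micro: 0; S1 reads c2=-3 → after 1×micro: 6; S2 reads c1=2 → after 1×micro: -13/2 ⇒ (c0=0, c1=6, c2=-13/2)
macro 3: S0 reads c0=0 → after 2×micro: 0; S1 reads c2=-13/2 → after 1×micro: 31/2; S2 reads c1=6 → after 1×micro: -63/4 ⇒ (c0=0, c1=31/2, c2=-63/4)
macro 4: S0 reads c0=0 → after 2×micro: 0; S1 reads c2=-63/4 → after 1×micro: 39; S2 reads c1=31/2 → after 1×micro: -313/8 ⇒ (c0=0, c1=39, c2=-313/8)
macro 5: S0 reads c0=0 → after 2×micro: 0; S1 reads c2=-313/8 → after 1×micro: 781/8; S2 reads c1=39 → after 1×micro: -1563/16 ⇒ (c0=0, c1=781/8, c2=-1563/16)

c2 at macro-step 4 = -313/8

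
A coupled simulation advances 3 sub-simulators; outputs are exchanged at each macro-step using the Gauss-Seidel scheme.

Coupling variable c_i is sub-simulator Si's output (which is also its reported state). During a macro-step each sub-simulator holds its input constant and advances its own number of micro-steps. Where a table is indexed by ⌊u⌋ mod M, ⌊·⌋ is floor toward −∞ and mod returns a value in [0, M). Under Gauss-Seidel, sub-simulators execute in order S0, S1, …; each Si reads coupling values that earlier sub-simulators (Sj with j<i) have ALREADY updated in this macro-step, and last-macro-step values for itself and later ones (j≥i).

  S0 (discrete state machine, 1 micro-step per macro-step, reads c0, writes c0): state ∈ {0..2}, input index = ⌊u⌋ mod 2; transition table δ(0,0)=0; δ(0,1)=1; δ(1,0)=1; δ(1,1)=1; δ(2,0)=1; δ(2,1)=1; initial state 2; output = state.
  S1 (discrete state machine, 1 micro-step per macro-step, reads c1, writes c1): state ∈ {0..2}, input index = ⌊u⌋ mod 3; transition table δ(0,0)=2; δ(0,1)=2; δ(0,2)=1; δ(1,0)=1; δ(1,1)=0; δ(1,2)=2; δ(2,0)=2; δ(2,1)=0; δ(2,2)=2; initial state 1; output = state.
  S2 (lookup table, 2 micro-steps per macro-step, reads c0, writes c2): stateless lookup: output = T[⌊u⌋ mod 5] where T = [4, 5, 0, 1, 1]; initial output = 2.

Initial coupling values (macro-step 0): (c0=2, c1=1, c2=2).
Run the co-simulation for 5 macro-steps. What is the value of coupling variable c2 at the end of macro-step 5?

c2 at macro-step 5 = 5

macro 1: S0 reads c0=2 → after 1×micro: 1; S1 reads c1=1 → after 1×micro: 0; S2 reads c0=1 → after 2×micro: 5 ⇒ (c0=1, c1=0, c2=5)
macro 2: S0 reads c0=1 → after 1×micro: 1; S1 reads c1=0 → after 1×micro: 2; S2 reads c0=1 → after 2×micro: 5 ⇒ (c0=1, c1=2, c2=5)
macro 3: S0 reads c0=1 → after 1×micro: 1; S1 reads c1=2 → after 1×micro: 2; S2 reads c0=1 → after 2×micro: 5 ⇒ (c0=1, c1=2, c2=5)
macro 4: S0 reads c0=1 → after 1×micro: 1; S1 reads c1=2 → after 1×micro: 2; S2 reads c0=1 → after 2×micro: 5 ⇒ (c0=1, c1=2, c2=5)
macro 5: S0 reads c0=1 → after 1×micro: 1; S1 reads c1=2 → after 1×micro: 2; S2 reads c0=1 → after 2×micro: 5 ⇒ (c0=1, c1=2, c2=5)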